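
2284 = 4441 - 2157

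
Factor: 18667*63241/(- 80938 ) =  - 2^( - 1)*13^( - 1)*283^( - 1 )*1697^1*63241^1 = -  107319977/7358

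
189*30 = 5670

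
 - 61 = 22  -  83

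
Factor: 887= 887^1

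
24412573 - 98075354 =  - 73662781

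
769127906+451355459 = 1220483365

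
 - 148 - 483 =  - 631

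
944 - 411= 533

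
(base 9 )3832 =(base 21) 6A8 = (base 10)2864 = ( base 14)1088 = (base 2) 101100110000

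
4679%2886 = 1793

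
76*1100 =83600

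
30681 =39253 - 8572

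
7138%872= 162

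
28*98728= 2764384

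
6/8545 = 6/8545= 0.00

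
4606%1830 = 946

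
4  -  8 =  - 4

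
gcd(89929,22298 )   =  1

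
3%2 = 1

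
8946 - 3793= 5153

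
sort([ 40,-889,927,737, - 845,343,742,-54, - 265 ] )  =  [ - 889, - 845,  -  265, - 54, 40,343, 737, 742,927 ] 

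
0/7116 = 0=0.00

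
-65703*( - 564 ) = 37056492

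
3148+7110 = 10258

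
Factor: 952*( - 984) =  - 2^6*3^1*7^1 * 17^1*41^1  =  -936768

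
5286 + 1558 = 6844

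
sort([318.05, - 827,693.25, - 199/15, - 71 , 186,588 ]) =[ - 827, - 71, - 199/15,  186,318.05, 588,693.25] 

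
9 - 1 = 8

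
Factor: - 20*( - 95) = 1900 = 2^2*5^2*19^1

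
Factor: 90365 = 5^1*11^1*31^1*53^1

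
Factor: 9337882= 2^1 * 31^1*150611^1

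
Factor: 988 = 2^2*13^1* 19^1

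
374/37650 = 187/18825  =  0.01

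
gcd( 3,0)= 3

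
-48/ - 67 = 48/67 = 0.72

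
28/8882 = 14/4441=0.00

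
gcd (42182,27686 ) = 2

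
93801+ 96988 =190789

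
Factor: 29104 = 2^4 * 17^1*107^1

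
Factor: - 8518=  - 2^1*4259^1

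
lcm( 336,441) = 7056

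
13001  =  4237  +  8764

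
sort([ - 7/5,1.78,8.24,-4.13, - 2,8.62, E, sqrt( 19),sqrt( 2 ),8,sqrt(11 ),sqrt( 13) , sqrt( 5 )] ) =[ - 4.13, - 2, - 7/5,sqrt( 2), 1.78, sqrt( 5 ),E, sqrt( 11), sqrt(13 ),sqrt(19 ),8,8.24,8.62 ] 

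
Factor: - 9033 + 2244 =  - 6789 = - 3^1*31^1 * 73^1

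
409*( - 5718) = -2338662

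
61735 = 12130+49605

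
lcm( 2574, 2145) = 12870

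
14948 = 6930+8018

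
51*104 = 5304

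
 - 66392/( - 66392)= 1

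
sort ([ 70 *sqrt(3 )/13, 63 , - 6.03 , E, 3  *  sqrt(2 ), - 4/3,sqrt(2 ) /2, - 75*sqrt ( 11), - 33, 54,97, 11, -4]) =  [ - 75*sqrt (11), - 33 , - 6.03, - 4, - 4/3,sqrt( 2) /2,E,  3*sqrt(2 ),70 * sqrt( 3)/13,11,54, 63, 97]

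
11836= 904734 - 892898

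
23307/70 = 23307/70 = 332.96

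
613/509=613/509= 1.20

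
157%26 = 1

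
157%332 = 157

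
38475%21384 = 17091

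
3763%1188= 199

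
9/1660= 9/1660 = 0.01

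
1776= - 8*(  -  222 ) 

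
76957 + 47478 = 124435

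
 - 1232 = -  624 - 608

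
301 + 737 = 1038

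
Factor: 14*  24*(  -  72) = - 24192 = - 2^7*3^3 * 7^1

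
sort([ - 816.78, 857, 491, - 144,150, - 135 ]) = [ - 816.78,-144, - 135,150, 491, 857 ]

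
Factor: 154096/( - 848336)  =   - 9631/53021 = -37^(- 1 )*1433^( - 1)*9631^1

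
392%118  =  38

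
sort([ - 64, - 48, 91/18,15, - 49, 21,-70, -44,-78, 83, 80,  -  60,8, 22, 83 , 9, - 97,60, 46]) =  [ - 97, - 78, - 70,  -  64, - 60,-49, - 48,-44, 91/18, 8, 9, 15, 21, 22,46,  60, 80,83, 83 ]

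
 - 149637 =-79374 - 70263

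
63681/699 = 21227/233 = 91.10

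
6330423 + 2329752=8660175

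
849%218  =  195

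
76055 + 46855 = 122910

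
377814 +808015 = 1185829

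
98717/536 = 184  +  93/536 = 184.17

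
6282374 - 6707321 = -424947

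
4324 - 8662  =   - 4338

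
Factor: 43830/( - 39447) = -2^1*3^( - 2) * 5^1 =- 10/9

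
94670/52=1820 + 15/26 = 1820.58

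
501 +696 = 1197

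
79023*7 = 553161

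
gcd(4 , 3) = 1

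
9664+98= 9762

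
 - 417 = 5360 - 5777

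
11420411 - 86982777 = -75562366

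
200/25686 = 100/12843=0.01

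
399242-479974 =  - 80732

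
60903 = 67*909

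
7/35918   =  7/35918 = 0.00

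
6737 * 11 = 74107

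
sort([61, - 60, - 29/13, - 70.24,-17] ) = [ - 70.24,  -  60, - 17,-29/13, 61 ]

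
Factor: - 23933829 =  - 3^1*31^1*257353^1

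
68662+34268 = 102930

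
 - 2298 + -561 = -2859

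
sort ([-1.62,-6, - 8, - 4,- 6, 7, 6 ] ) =[-8,-6, - 6, - 4, - 1.62, 6, 7 ]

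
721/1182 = 721/1182 = 0.61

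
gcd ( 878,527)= 1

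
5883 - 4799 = 1084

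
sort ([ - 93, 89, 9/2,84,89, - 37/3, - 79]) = [- 93, - 79, - 37/3,  9/2,84, 89, 89 ] 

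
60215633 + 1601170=61816803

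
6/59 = 6/59 = 0.10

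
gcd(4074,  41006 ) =14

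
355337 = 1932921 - 1577584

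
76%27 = 22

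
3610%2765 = 845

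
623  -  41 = 582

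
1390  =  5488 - 4098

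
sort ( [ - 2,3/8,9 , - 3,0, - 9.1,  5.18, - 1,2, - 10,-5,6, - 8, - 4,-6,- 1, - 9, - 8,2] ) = [ - 10, - 9.1 ,- 9, - 8, - 8,-6, -5 ,- 4, - 3, - 2, - 1,  -  1,  0 , 3/8,2 , 2, 5.18,6, 9 ]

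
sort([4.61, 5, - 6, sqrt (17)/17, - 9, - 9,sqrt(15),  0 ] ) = [ - 9, - 9, - 6, 0  ,  sqrt( 17 ) /17,sqrt( 15 ),4.61,5 ] 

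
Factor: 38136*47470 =1810315920 = 2^4*3^1*5^1*7^1* 47^1*101^1*227^1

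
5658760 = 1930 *2932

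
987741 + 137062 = 1124803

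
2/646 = 1/323 = 0.00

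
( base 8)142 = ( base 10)98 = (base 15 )68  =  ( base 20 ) 4I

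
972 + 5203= 6175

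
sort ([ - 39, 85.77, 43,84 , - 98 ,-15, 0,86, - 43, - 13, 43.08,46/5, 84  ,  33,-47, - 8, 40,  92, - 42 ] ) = [-98, - 47, - 43, - 42, - 39, - 15,-13, - 8 , 0,46/5, 33, 40,43, 43.08, 84,84,85.77, 86,92]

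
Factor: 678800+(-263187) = 11^1 * 37783^1 = 415613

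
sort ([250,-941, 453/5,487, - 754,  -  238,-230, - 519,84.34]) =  [-941, - 754, - 519, - 238, - 230, 84.34, 453/5, 250, 487]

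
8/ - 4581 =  - 1  +  4573/4581 = - 0.00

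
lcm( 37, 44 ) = 1628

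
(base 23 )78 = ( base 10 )169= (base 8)251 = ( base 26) 6d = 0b10101001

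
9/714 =3/238 = 0.01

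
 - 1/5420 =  - 1  +  5419/5420 = -0.00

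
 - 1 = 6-7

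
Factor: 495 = 3^2*5^1*11^1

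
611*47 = 28717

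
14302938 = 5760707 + 8542231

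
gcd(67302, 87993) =9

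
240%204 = 36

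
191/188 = 191/188 =1.02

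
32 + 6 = 38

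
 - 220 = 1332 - 1552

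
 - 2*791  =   - 1582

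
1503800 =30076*50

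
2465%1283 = 1182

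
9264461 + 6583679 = 15848140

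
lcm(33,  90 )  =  990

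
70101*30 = 2103030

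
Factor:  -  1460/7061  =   -2^2*5^1*23^( - 1)*73^1*307^( - 1 )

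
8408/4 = 2102 = 2102.00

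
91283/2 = 91283/2=45641.50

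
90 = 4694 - 4604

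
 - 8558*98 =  - 838684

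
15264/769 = 19+653/769 = 19.85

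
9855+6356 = 16211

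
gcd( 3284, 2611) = 1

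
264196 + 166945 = 431141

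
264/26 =10 + 2/13=   10.15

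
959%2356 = 959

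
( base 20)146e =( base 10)9734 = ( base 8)23006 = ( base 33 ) 8UW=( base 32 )9G6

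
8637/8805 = 2879/2935 = 0.98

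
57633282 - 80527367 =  - 22894085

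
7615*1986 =15123390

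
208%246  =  208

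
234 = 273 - 39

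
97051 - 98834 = -1783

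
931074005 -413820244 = 517253761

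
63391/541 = 63391/541 = 117.17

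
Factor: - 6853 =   -  7^1*11^1* 89^1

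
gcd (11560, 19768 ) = 8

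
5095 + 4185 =9280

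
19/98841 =19/98841= 0.00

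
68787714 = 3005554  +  65782160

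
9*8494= 76446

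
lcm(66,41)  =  2706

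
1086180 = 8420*129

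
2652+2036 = 4688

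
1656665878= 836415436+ 820250442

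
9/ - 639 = -1/71=   - 0.01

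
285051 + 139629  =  424680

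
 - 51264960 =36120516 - 87385476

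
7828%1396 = 848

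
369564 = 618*598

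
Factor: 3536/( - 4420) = -2^2*5^(-1 )=- 4/5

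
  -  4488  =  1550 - 6038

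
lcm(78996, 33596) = 2922852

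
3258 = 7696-4438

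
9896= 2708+7188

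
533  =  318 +215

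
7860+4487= 12347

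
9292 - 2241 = 7051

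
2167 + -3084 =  - 917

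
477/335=477/335=1.42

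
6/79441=6/79441= 0.00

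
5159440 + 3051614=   8211054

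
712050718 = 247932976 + 464117742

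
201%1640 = 201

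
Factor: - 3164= - 2^2*7^1*113^1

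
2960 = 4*740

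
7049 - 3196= 3853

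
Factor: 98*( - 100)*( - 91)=891800 = 2^3 * 5^2*7^3*13^1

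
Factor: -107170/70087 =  - 2^1*5^1*7^1*109^(-1)*643^( - 1 ) * 1531^1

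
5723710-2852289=2871421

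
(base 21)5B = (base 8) 164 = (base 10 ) 116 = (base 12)98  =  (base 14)84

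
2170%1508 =662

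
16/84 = 4/21 =0.19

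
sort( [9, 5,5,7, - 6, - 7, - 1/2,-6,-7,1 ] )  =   [ - 7, - 7, - 6,-6, - 1/2,1,  5,5,  7, 9] 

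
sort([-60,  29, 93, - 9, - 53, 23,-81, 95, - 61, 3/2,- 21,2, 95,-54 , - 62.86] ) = [ - 81,-62.86,-61, - 60, - 54 , - 53,-21, - 9,3/2,  2, 23,29,  93,  95,95 ] 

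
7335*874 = 6410790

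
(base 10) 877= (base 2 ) 1101101101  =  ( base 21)1kg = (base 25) 1a2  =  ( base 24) 1cd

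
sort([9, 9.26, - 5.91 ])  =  [-5.91,9,9.26 ] 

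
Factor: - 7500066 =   -  2^1 * 3^1*7^1*283^1*631^1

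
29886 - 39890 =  - 10004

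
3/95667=1/31889  =  0.00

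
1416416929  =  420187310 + 996229619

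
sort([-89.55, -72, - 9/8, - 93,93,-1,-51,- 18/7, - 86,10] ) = [ - 93, - 89.55, - 86  , - 72, - 51, - 18/7, - 9/8, - 1,10, 93] 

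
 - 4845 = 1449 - 6294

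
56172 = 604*93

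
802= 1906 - 1104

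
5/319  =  5/319=0.02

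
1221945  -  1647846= - 425901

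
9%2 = 1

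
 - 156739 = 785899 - 942638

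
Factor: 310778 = 2^1*13^1*11953^1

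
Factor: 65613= 3^1*21871^1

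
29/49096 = 29/49096=0.00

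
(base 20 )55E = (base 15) 95E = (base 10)2114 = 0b100001000010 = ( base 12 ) 1282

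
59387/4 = 14846 + 3/4 = 14846.75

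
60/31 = 1 +29/31   =  1.94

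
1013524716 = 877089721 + 136434995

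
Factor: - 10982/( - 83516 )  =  2^( - 1 )  *17^2*19^1*20879^( - 1 )=5491/41758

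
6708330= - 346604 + 7054934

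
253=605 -352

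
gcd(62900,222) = 74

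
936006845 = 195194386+740812459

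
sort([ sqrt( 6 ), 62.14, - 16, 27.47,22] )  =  [  -  16, sqrt(6), 22, 27.47 , 62.14]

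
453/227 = 1 + 226/227 = 2.00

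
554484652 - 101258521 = 453226131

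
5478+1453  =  6931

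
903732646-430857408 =472875238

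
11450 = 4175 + 7275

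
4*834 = 3336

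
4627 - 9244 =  - 4617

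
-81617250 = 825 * (-98930 ) 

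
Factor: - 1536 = -2^9*3^1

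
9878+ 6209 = 16087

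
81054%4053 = 4047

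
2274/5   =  454+4/5 = 454.80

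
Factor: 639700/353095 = 127940/70619 = 2^2 * 5^1*6397^1* 70619^ ( - 1)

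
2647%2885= 2647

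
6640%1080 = 160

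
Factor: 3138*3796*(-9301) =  - 2^3*3^1*13^1 * 71^1*73^1* 131^1*523^1 = - 110792098248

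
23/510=23/510 = 0.05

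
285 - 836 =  - 551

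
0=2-2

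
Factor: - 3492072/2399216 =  - 2^( - 1)*3^4*17^1*113^ ( - 1)*317^1*1327^(-1 ) = - 436509/299902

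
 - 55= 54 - 109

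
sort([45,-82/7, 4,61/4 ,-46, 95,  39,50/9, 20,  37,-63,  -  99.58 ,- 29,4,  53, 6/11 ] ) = [-99.58,-63,  -  46,-29 ,-82/7, 6/11,4,  4 , 50/9,61/4, 20,37, 39 , 45,  53,95]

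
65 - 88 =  - 23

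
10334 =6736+3598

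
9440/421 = 9440/421 = 22.42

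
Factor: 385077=3^1 * 7^1*11^1*1667^1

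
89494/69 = 89494/69 = 1297.01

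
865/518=865/518 = 1.67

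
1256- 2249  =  -993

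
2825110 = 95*29738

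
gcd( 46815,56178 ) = 9363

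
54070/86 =27035/43 = 628.72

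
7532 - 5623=1909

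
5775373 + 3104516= 8879889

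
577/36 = 16+1/36   =  16.03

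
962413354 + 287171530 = 1249584884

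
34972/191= 183 + 19/191 =183.10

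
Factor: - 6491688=-2^3*3^1 *7^1* 17^1*2273^1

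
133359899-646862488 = - 513502589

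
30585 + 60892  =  91477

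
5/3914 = 5/3914 = 0.00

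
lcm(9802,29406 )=29406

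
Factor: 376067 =19^1*19793^1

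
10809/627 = 17 + 50/209 = 17.24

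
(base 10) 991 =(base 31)10U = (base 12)6A7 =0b1111011111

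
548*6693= 3667764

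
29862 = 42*711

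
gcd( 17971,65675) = 1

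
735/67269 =245/22423 = 0.01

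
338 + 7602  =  7940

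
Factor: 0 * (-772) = 0= 0^1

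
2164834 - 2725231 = - 560397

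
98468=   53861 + 44607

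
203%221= 203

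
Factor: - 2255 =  - 5^1 * 11^1 * 41^1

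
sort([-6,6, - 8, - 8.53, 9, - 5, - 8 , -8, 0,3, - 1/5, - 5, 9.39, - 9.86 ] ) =[ - 9.86, - 8.53, - 8 , - 8, - 8, - 6, - 5, - 5, - 1/5, 0, 3, 6, 9, 9.39 ]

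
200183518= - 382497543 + 582681061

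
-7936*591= - 4690176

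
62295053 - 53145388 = 9149665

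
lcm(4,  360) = 360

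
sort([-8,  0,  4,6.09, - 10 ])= [ - 10, - 8, 0, 4 , 6.09 ] 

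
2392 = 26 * 92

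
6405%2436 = 1533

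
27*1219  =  32913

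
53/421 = 53/421=   0.13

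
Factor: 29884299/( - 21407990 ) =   -  2^( - 1)*3^1*5^( - 1 )*197^( - 1 )*541^1*10867^( -1)*18413^1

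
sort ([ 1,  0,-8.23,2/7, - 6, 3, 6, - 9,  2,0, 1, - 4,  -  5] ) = [-9, - 8.23,-6, - 5,- 4, 0, 0, 2/7, 1, 1, 2,3, 6]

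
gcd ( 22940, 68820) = 22940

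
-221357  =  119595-340952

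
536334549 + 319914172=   856248721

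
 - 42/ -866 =21/433 = 0.05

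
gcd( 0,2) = 2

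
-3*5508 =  - 16524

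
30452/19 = 30452/19 = 1602.74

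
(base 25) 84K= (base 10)5120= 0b1010000000000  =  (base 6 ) 35412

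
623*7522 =4686206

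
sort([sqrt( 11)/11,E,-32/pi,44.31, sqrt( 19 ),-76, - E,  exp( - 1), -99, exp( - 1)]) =[ - 99, -76, - 32/pi, - E, sqrt( 11) /11,exp( - 1), exp( - 1), E, sqrt( 19), 44.31 ]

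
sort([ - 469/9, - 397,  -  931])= [  -  931 ,-397, - 469/9]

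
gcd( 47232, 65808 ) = 144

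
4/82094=2/41047 = 0.00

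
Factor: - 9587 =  - 9587^1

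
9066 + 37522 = 46588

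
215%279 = 215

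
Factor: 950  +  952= 1902= 2^1 * 3^1 * 317^1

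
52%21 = 10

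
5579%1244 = 603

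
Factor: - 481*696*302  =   - 101102352 = - 2^4 * 3^1*13^1 * 29^1 * 37^1* 151^1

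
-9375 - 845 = - 10220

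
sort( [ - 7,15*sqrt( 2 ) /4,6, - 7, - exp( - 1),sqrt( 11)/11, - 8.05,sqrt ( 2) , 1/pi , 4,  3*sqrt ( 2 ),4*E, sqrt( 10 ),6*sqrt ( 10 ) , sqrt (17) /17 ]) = [ - 8.05, - 7,-7,-exp( - 1 ),sqrt(  17)/17, sqrt ( 11) /11, 1/pi,sqrt (2),sqrt(10),  4,3*sqrt ( 2 ) , 15*sqrt(2 ) /4,6, 4*E,6*sqrt( 10 ) ]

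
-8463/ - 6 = 1410 + 1/2 = 1410.50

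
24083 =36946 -12863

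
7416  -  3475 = 3941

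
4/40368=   1/10092=0.00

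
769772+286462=1056234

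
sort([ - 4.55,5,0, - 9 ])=[ - 9,- 4.55,0, 5]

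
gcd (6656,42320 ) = 16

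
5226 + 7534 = 12760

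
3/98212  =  3/98212 = 0.00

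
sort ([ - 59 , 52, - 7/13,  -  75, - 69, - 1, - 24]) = [ - 75,-69,- 59,-24,-1, - 7/13,52] 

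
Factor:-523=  - 523^1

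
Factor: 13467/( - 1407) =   -  67/7 = -7^( - 1 ) * 67^1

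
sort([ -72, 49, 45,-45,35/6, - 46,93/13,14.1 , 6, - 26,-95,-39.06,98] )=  [ - 95 , - 72,-46, - 45, - 39.06,-26,  35/6,6, 93/13, 14.1,45,49,98]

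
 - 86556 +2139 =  - 84417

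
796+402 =1198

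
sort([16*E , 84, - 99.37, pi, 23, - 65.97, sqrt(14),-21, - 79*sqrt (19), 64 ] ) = [ - 79*sqrt (19),  -  99.37, - 65.97, - 21,pi, sqrt( 14), 23, 16 * E , 64, 84 ]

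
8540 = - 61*( - 140)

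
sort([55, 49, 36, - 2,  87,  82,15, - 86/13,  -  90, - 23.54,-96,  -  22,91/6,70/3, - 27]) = [ - 96, - 90 , -27, - 23.54, - 22, - 86/13,-2,15, 91/6,70/3 , 36 , 49, 55, 82 , 87 ] 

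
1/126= 1/126 = 0.01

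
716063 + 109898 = 825961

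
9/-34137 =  - 1 + 3792/3793 = - 0.00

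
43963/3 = 43963/3 = 14654.33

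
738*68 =50184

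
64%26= 12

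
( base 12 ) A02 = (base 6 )10402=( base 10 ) 1442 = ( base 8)2642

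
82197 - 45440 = 36757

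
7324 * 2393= 17526332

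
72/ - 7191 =-8/799 = - 0.01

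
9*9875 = 88875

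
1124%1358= 1124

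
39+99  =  138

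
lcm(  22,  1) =22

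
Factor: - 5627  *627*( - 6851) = 3^1*11^1*13^1*17^2*19^1*31^1*331^1 = 24171211779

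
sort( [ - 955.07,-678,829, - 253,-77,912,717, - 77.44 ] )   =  [ - 955.07,  -  678,-253,-77.44, - 77,717,  829, 912] 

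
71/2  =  35 + 1/2 = 35.50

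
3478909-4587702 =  - 1108793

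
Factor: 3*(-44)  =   - 2^2*3^1*11^1 = -  132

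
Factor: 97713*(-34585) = - 3379404105 =- 3^3*5^1*7^1 * 11^1 * 47^1*6917^1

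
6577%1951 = 724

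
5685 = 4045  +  1640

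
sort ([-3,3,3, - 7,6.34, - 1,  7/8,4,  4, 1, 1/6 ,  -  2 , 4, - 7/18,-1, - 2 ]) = [ - 7, - 3, - 2,  -  2, - 1 ,  -  1, - 7/18,1/6, 7/8,  1, 3 , 3, 4 , 4, 4 , 6.34 ]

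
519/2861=519/2861 = 0.18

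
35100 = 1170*30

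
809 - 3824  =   - 3015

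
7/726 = 7/726 = 0.01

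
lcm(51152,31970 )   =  255760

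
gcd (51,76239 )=3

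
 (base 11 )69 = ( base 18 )43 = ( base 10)75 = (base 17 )47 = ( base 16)4B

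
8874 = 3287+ 5587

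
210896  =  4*52724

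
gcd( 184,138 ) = 46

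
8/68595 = 8/68595 = 0.00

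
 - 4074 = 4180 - 8254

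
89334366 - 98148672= -8814306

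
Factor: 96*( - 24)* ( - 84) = 193536 = 2^10*3^3*7^1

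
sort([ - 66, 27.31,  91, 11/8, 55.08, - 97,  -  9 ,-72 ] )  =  [-97,-72, - 66, - 9,11/8, 27.31,  55.08,91 ]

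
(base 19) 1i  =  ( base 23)1e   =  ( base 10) 37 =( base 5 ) 122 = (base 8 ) 45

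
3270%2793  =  477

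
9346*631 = 5897326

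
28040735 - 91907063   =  -63866328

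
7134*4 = 28536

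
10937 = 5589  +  5348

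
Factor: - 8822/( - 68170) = 5^( - 1)*11^1*17^( - 1)= 11/85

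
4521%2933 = 1588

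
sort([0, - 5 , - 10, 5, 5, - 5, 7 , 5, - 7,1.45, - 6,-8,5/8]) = [ - 10, - 8, - 7, - 6, - 5, - 5,0 , 5/8, 1.45, 5, 5, 5,  7]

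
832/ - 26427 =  - 832/26427  =  -0.03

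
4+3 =7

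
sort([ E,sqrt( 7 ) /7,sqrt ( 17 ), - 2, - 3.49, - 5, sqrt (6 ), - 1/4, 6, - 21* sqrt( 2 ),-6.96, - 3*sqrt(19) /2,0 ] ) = [ - 21*sqrt (2),-6.96 , - 3*sqrt(19 ) /2, - 5, - 3.49, -2,-1/4 , 0 , sqrt(7 ) /7,sqrt( 6)  ,  E,sqrt(17),6]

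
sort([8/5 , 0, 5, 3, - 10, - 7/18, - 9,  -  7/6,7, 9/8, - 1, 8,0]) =[ - 10, -9, - 7/6, - 1,  -  7/18, 0,0,  9/8,8/5,3, 5, 7,8]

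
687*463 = 318081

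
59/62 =59/62=0.95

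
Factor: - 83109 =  - 3^1 * 13^1*2131^1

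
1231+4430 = 5661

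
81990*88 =7215120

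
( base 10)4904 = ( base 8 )11450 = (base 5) 124104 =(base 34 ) 488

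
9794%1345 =379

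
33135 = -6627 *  ( - 5 ) 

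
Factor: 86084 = 2^2*21521^1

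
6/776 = 3/388 = 0.01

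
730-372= 358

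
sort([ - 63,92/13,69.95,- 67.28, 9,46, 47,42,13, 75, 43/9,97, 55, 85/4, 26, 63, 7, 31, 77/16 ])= [-67.28, - 63, 43/9, 77/16 , 7, 92/13, 9, 13, 85/4,  26, 31,42,46, 47,  55, 63, 69.95, 75, 97]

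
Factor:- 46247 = - 103^1* 449^1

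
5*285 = 1425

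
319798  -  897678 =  - 577880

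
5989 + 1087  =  7076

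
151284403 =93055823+58228580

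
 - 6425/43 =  - 150 + 25/43 = -149.42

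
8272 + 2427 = 10699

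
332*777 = 257964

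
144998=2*72499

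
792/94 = 8+20/47 = 8.43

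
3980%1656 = 668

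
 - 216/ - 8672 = 27/1084 = 0.02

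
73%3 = 1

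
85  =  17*5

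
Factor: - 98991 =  - 3^2*17^1*647^1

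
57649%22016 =13617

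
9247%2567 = 1546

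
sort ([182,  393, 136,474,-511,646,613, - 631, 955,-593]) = [ - 631, - 593, - 511,136,182 , 393,474,613, 646,955] 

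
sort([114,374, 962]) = [ 114, 374,962] 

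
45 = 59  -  14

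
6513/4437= 1+692/1479=1.47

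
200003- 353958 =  - 153955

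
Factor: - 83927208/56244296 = - 3^1*17^ (  -  1 )*193^1 * 277^( - 1)*1493^( - 1)*18119^1=- 10490901/7030537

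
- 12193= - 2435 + -9758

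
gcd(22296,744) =24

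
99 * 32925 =3259575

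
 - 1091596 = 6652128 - 7743724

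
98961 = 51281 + 47680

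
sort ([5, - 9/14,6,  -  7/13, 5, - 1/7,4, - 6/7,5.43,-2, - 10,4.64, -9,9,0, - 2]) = [-10, - 9,- 2,  -  2, - 6/7, -9/14, - 7/13,-1/7,0,4,4.64, 5,5,5.43,6 , 9]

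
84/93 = 28/31 = 0.90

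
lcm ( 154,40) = 3080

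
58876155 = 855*68861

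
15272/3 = 5090 + 2/3 = 5090.67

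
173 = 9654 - 9481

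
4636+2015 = 6651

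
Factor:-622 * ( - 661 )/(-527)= - 2^1*17^( - 1)*31^( - 1)*311^1*661^1 = - 411142/527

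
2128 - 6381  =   - 4253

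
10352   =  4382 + 5970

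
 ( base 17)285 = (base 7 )2045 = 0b1011001111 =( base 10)719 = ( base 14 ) 395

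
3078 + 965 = 4043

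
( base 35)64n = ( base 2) 1110101011001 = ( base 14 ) 2A49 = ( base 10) 7513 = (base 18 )1537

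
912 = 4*228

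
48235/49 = 984 + 19/49 = 984.39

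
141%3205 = 141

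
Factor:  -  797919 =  - 3^1 * 47^1* 5659^1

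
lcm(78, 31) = 2418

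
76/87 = 76/87  =  0.87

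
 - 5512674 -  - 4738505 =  - 774169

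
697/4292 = 697/4292 = 0.16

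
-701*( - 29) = 20329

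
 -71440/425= - 14288/85 = -168.09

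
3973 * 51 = 202623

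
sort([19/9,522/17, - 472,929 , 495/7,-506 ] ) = [-506,-472, 19/9,522/17,495/7,929 ]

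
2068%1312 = 756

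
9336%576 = 120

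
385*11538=4442130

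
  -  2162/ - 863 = 2 + 436/863 = 2.51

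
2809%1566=1243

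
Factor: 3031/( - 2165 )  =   - 5^( - 1 )*7^1= -7/5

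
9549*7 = 66843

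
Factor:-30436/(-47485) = 2^2*5^(-1)*7^1*1087^1*9497^( - 1 )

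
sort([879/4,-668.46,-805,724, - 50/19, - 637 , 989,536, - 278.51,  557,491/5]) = [ -805, - 668.46, - 637,  -  278.51,-50/19,  491/5, 879/4,536,557,724, 989]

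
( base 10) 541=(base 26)KL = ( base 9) 661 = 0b1000011101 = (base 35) fg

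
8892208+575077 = 9467285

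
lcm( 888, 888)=888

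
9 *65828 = 592452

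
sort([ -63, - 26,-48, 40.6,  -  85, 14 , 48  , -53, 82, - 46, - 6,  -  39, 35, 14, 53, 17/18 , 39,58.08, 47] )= [ - 85,-63,  -  53 ,-48 , - 46,  -  39, - 26,-6, 17/18, 14, 14,35,  39,40.6,47,  48,  53, 58.08, 82 ] 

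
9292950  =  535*17370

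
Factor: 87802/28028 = 307/98 = 2^( - 1 )*7^(-2)*307^1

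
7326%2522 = 2282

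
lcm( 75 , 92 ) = 6900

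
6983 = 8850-1867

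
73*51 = 3723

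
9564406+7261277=16825683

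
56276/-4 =  -  14069/1= - 14069.00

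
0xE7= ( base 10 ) 231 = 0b11100111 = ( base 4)3213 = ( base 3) 22120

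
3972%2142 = 1830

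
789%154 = 19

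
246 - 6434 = - 6188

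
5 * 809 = 4045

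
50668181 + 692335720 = 743003901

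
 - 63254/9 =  - 7029 + 7/9 =- 7028.22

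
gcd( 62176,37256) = 8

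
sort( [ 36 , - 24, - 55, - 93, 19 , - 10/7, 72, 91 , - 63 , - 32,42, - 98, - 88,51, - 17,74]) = [ -98, - 93, - 88, - 63,-55, - 32, - 24 , - 17, - 10/7,19,36,  42,51,72,74, 91]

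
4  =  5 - 1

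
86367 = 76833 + 9534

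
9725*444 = 4317900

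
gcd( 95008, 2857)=1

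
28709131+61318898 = 90028029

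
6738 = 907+5831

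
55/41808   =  55/41808 = 0.00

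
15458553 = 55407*279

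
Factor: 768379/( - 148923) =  - 3^( - 2) * 19^1*37^1*1093^1 * 16547^(  -  1 ) 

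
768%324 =120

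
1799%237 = 140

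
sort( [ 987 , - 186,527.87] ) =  [ - 186,527.87,987]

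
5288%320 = 168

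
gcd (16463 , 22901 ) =1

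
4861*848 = 4122128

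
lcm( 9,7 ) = 63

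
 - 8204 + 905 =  - 7299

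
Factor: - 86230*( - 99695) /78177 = 8596699850/78177 = 2^1*3^( - 1)*5^2*11^( - 1 )*23^( - 1 )*103^( - 1 )*127^1 * 157^1*8623^1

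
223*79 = 17617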